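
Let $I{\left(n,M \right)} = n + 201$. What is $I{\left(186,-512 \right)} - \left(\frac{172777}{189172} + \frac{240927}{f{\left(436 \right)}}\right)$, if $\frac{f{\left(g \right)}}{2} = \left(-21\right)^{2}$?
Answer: $\frac{3140300615}{27808284} \approx 112.93$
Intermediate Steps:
$f{\left(g \right)} = 882$ ($f{\left(g \right)} = 2 \left(-21\right)^{2} = 2 \cdot 441 = 882$)
$I{\left(n,M \right)} = 201 + n$
$I{\left(186,-512 \right)} - \left(\frac{172777}{189172} + \frac{240927}{f{\left(436 \right)}}\right) = \left(201 + 186\right) - \left(\frac{80309}{294} + \frac{172777}{189172}\right) = 387 - \frac{7621505293}{27808284} = \frac{3140300615}{27808284}$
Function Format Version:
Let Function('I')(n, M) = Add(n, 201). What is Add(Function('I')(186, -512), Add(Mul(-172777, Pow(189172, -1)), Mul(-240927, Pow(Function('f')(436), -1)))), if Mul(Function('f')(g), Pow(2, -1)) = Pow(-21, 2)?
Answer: Rational(3140300615, 27808284) ≈ 112.93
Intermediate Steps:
Function('f')(g) = 882 (Function('f')(g) = Mul(2, Pow(-21, 2)) = Mul(2, 441) = 882)
Function('I')(n, M) = Add(201, n)
Add(Function('I')(186, -512), Add(Mul(-172777, Pow(189172, -1)), Mul(-240927, Pow(Function('f')(436), -1)))) = Add(Add(201, 186), Add(Mul(-172777, Pow(189172, -1)), Mul(-240927, Pow(882, -1)))) = Add(387, Add(Mul(-172777, Rational(1, 189172)), Mul(-240927, Rational(1, 882)))) = Add(387, Add(Rational(-172777, 189172), Rational(-80309, 294))) = Add(387, Rational(-7621505293, 27808284)) = Rational(3140300615, 27808284)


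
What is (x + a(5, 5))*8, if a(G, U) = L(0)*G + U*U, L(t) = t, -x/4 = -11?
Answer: 552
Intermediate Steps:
x = 44 (x = -4*(-11) = 44)
a(G, U) = U² (a(G, U) = 0*G + U*U = 0 + U² = U²)
(x + a(5, 5))*8 = (44 + 5²)*8 = (44 + 25)*8 = 69*8 = 552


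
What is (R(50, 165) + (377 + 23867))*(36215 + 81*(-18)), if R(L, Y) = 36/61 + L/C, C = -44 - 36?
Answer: 411211978635/488 ≈ 8.4265e+8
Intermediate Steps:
C = -80
R(L, Y) = 36/61 - L/80 (R(L, Y) = 36/61 + L/(-80) = 36*(1/61) + L*(-1/80) = 36/61 - L/80)
(R(50, 165) + (377 + 23867))*(36215 + 81*(-18)) = ((36/61 - 1/80*50) + (377 + 23867))*(36215 + 81*(-18)) = ((36/61 - 5/8) + 24244)*(36215 - 1458) = (-17/488 + 24244)*34757 = (11831055/488)*34757 = 411211978635/488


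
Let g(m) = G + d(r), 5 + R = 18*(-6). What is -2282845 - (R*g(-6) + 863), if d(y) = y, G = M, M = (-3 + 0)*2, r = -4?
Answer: -2284838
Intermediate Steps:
M = -6 (M = -3*2 = -6)
R = -113 (R = -5 + 18*(-6) = -5 - 108 = -113)
G = -6
g(m) = -10 (g(m) = -6 - 4 = -10)
-2282845 - (R*g(-6) + 863) = -2282845 - (-113*(-10) + 863) = -2282845 - (1130 + 863) = -2282845 - 1*1993 = -2282845 - 1993 = -2284838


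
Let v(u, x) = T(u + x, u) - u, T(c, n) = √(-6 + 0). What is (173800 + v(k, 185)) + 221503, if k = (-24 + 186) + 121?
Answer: 395020 + I*√6 ≈ 3.9502e+5 + 2.4495*I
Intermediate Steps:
k = 283 (k = 162 + 121 = 283)
T(c, n) = I*√6 (T(c, n) = √(-6) = I*√6)
v(u, x) = -u + I*√6 (v(u, x) = I*√6 - u = -u + I*√6)
(173800 + v(k, 185)) + 221503 = (173800 + (-1*283 + I*√6)) + 221503 = (173800 + (-283 + I*√6)) + 221503 = (173517 + I*√6) + 221503 = 395020 + I*√6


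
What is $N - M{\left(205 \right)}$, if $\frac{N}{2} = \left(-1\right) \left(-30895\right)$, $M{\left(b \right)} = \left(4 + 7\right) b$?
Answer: $59535$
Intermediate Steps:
$M{\left(b \right)} = 11 b$
$N = 61790$ ($N = 2 \left(\left(-1\right) \left(-30895\right)\right) = 2 \cdot 30895 = 61790$)
$N - M{\left(205 \right)} = 61790 - 11 \cdot 205 = 61790 - 2255 = 59535$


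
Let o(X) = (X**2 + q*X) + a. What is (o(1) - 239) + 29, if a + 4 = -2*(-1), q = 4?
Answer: -207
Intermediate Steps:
a = -2 (a = -4 - 2*(-1) = -4 + 2 = -2)
o(X) = -2 + X**2 + 4*X (o(X) = (X**2 + 4*X) - 2 = -2 + X**2 + 4*X)
(o(1) - 239) + 29 = ((-2 + 1**2 + 4*1) - 239) + 29 = ((-2 + 1 + 4) - 239) + 29 = (3 - 239) + 29 = -236 + 29 = -207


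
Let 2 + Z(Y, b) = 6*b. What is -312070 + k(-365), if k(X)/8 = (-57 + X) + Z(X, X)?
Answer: -332982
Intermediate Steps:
Z(Y, b) = -2 + 6*b
k(X) = -472 + 56*X (k(X) = 8*((-57 + X) + (-2 + 6*X)) = 8*(-59 + 7*X) = -472 + 56*X)
-312070 + k(-365) = -312070 + (-472 + 56*(-365)) = -312070 + (-472 - 20440) = -312070 - 20912 = -332982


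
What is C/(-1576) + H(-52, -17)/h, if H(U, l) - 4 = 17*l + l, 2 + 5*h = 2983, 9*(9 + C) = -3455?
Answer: -1359628/5285313 ≈ -0.25725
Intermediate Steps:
C = -3536/9 (C = -9 + (⅑)*(-3455) = -9 - 3455/9 = -3536/9 ≈ -392.89)
h = 2981/5 (h = -⅖ + (⅕)*2983 = -⅖ + 2983/5 = 2981/5 ≈ 596.20)
H(U, l) = 4 + 18*l (H(U, l) = 4 + (17*l + l) = 4 + 18*l)
C/(-1576) + H(-52, -17)/h = -3536/9/(-1576) + (4 + 18*(-17))/(2981/5) = -3536/9*(-1/1576) + (4 - 306)*(5/2981) = 442/1773 - 302*5/2981 = 442/1773 - 1510/2981 = -1359628/5285313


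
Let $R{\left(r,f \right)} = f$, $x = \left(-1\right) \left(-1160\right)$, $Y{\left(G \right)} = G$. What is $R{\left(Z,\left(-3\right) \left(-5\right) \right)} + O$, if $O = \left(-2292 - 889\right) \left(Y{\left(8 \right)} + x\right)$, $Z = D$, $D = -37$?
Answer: $-3715393$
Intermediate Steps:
$Z = -37$
$x = 1160$
$O = -3715408$ ($O = \left(-2292 - 889\right) \left(8 + 1160\right) = \left(-3181\right) 1168 = -3715408$)
$R{\left(Z,\left(-3\right) \left(-5\right) \right)} + O = \left(-3\right) \left(-5\right) - 3715408 = 15 - 3715408 = -3715393$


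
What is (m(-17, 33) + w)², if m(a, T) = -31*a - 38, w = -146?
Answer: 117649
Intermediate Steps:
m(a, T) = -38 - 31*a
(m(-17, 33) + w)² = ((-38 - 31*(-17)) - 146)² = ((-38 + 527) - 146)² = (489 - 146)² = 343² = 117649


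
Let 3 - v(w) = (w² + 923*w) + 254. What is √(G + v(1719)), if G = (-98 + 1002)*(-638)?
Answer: I*√5118601 ≈ 2262.4*I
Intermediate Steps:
G = -576752 (G = 904*(-638) = -576752)
v(w) = -251 - w² - 923*w (v(w) = 3 - ((w² + 923*w) + 254) = 3 - (254 + w² + 923*w) = 3 + (-254 - w² - 923*w) = -251 - w² - 923*w)
√(G + v(1719)) = √(-576752 + (-251 - 1*1719² - 923*1719)) = √(-576752 + (-251 - 1*2954961 - 1586637)) = √(-576752 + (-251 - 2954961 - 1586637)) = √(-576752 - 4541849) = √(-5118601) = I*√5118601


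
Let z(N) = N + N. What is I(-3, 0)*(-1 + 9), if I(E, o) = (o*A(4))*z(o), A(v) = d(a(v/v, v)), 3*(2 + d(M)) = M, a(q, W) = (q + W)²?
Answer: 0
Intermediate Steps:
a(q, W) = (W + q)²
d(M) = -2 + M/3
z(N) = 2*N
A(v) = -2 + (1 + v)²/3 (A(v) = -2 + (v + v/v)²/3 = -2 + (v + 1)²/3 = -2 + (1 + v)²/3)
I(E, o) = 38*o²/3 (I(E, o) = (o*(-2 + (1 + 4)²/3))*(2*o) = (o*(-2 + (⅓)*5²))*(2*o) = (o*(-2 + (⅓)*25))*(2*o) = (o*(-2 + 25/3))*(2*o) = (o*(19/3))*(2*o) = (19*o/3)*(2*o) = 38*o²/3)
I(-3, 0)*(-1 + 9) = ((38/3)*0²)*(-1 + 9) = ((38/3)*0)*8 = 0*8 = 0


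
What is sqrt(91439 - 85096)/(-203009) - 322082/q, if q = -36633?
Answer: 322082/36633 - sqrt(6343)/203009 ≈ 8.7917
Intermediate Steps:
sqrt(91439 - 85096)/(-203009) - 322082/q = sqrt(91439 - 85096)/(-203009) - 322082/(-36633) = sqrt(6343)*(-1/203009) - 322082*(-1/36633) = -sqrt(6343)/203009 + 322082/36633 = 322082/36633 - sqrt(6343)/203009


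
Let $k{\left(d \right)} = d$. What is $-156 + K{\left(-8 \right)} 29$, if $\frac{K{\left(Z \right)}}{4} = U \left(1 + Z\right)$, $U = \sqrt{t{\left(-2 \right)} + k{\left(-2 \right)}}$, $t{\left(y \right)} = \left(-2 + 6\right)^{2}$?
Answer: $-156 - 812 \sqrt{14} \approx -3194.2$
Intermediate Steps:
$t{\left(y \right)} = 16$ ($t{\left(y \right)} = 4^{2} = 16$)
$U = \sqrt{14}$ ($U = \sqrt{16 - 2} = \sqrt{14} \approx 3.7417$)
$K{\left(Z \right)} = 4 \sqrt{14} \left(1 + Z\right)$
$-156 + K{\left(-8 \right)} 29 = -156 + 4 \sqrt{14} \left(1 - 8\right) 29 = -156 + 4 \sqrt{14} \left(-7\right) 29 = -156 + - 28 \sqrt{14} \cdot 29 = -156 - 812 \sqrt{14}$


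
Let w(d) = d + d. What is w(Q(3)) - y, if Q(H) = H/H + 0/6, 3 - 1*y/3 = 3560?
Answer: 10673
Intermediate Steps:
y = -10671 (y = 9 - 3*3560 = 9 - 10680 = -10671)
Q(H) = 1 (Q(H) = 1 + 0*(⅙) = 1 + 0 = 1)
w(d) = 2*d
w(Q(3)) - y = 2*1 - 1*(-10671) = 2 + 10671 = 10673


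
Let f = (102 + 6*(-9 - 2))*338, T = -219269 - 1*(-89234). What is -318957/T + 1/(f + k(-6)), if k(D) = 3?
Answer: 1294051894/527551995 ≈ 2.4529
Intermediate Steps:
T = -130035 (T = -219269 + 89234 = -130035)
f = 12168 (f = (102 + 6*(-11))*338 = (102 - 66)*338 = 36*338 = 12168)
-318957/T + 1/(f + k(-6)) = -318957/(-130035) + 1/(12168 + 3) = -318957*(-1/130035) + 1/12171 = 106319/43345 + 1/12171 = 1294051894/527551995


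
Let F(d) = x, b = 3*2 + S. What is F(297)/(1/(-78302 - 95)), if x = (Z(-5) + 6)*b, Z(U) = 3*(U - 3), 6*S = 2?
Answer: 8937258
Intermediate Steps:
S = 1/3 (S = (1/6)*2 = 1/3 ≈ 0.33333)
b = 19/3 (b = 3*2 + 1/3 = 6 + 1/3 = 19/3 ≈ 6.3333)
Z(U) = -9 + 3*U (Z(U) = 3*(-3 + U) = -9 + 3*U)
x = -114 (x = ((-9 + 3*(-5)) + 6)*(19/3) = ((-9 - 15) + 6)*(19/3) = (-24 + 6)*(19/3) = -18*19/3 = -114)
F(d) = -114
F(297)/(1/(-78302 - 95)) = -114/(1/(-78302 - 95)) = -114/(1/(-78397)) = -114/(-1/78397) = -114*(-78397) = 8937258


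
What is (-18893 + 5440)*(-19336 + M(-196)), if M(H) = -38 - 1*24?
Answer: 260961294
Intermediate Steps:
M(H) = -62 (M(H) = -38 - 24 = -62)
(-18893 + 5440)*(-19336 + M(-196)) = (-18893 + 5440)*(-19336 - 62) = -13453*(-19398) = 260961294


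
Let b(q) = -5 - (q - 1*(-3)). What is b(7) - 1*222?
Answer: -237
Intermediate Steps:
b(q) = -8 - q (b(q) = -5 - (q + 3) = -5 - (3 + q) = -5 + (-3 - q) = -8 - q)
b(7) - 1*222 = (-8 - 1*7) - 1*222 = (-8 - 7) - 222 = -15 - 222 = -237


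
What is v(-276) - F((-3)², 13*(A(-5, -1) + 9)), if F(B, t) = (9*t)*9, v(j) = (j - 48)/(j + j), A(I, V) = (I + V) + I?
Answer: 96903/46 ≈ 2106.6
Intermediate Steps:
A(I, V) = V + 2*I
v(j) = (-48 + j)/(2*j) (v(j) = (-48 + j)/((2*j)) = (-48 + j)*(1/(2*j)) = (-48 + j)/(2*j))
F(B, t) = 81*t
v(-276) - F((-3)², 13*(A(-5, -1) + 9)) = (½)*(-48 - 276)/(-276) - 81*13*((-1 + 2*(-5)) + 9) = (½)*(-1/276)*(-324) - 81*13*((-1 - 10) + 9) = 27/46 - 81*13*(-11 + 9) = 27/46 - 81*13*(-2) = 27/46 - 81*(-26) = 27/46 - 1*(-2106) = 27/46 + 2106 = 96903/46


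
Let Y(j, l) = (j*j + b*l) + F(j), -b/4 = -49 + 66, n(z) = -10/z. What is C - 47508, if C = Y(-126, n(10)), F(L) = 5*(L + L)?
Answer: -32824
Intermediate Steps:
F(L) = 10*L (F(L) = 5*(2*L) = 10*L)
b = -68 (b = -4*(-49 + 66) = -4*17 = -68)
Y(j, l) = j² - 68*l + 10*j (Y(j, l) = (j*j - 68*l) + 10*j = (j² - 68*l) + 10*j = j² - 68*l + 10*j)
C = 14684 (C = (-126)² - (-680)/10 + 10*(-126) = 15876 - (-680)/10 - 1260 = 15876 - 68*(-1) - 1260 = 15876 + 68 - 1260 = 14684)
C - 47508 = 14684 - 47508 = -32824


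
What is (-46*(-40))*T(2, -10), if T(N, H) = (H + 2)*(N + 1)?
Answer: -44160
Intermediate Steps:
T(N, H) = (1 + N)*(2 + H) (T(N, H) = (2 + H)*(1 + N) = (1 + N)*(2 + H))
(-46*(-40))*T(2, -10) = (-46*(-40))*(2 - 10 + 2*2 - 10*2) = 1840*(2 - 10 + 4 - 20) = 1840*(-24) = -44160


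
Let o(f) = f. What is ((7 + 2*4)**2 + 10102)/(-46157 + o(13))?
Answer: -10327/46144 ≈ -0.22380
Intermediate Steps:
((7 + 2*4)**2 + 10102)/(-46157 + o(13)) = ((7 + 2*4)**2 + 10102)/(-46157 + 13) = ((7 + 8)**2 + 10102)/(-46144) = (15**2 + 10102)*(-1/46144) = (225 + 10102)*(-1/46144) = 10327*(-1/46144) = -10327/46144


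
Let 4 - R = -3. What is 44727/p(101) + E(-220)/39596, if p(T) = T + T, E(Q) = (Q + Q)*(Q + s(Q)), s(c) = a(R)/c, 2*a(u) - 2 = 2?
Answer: 447641175/1999598 ≈ 223.87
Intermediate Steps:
R = 7 (R = 4 - 1*(-3) = 4 + 3 = 7)
a(u) = 2 (a(u) = 1 + (½)*2 = 1 + 1 = 2)
s(c) = 2/c
E(Q) = 2*Q*(Q + 2/Q) (E(Q) = (Q + Q)*(Q + 2/Q) = (2*Q)*(Q + 2/Q) = 2*Q*(Q + 2/Q))
p(T) = 2*T
44727/p(101) + E(-220)/39596 = 44727/((2*101)) + (4 + 2*(-220)²)/39596 = 44727/202 + (4 + 2*48400)*(1/39596) = 44727*(1/202) + (4 + 96800)*(1/39596) = 44727/202 + 96804*(1/39596) = 44727/202 + 24201/9899 = 447641175/1999598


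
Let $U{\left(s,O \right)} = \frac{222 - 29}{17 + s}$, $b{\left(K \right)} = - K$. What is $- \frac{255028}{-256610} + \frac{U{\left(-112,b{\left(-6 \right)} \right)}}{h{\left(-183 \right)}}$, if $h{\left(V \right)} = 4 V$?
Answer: $\frac{355683457}{356893188} \approx 0.99661$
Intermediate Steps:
$U{\left(s,O \right)} = \frac{193}{17 + s}$
$- \frac{255028}{-256610} + \frac{U{\left(-112,b{\left(-6 \right)} \right)}}{h{\left(-183 \right)}} = - \frac{255028}{-256610} + \frac{193 \frac{1}{17 - 112}}{4 \left(-183\right)} = \left(-255028\right) \left(- \frac{1}{256610}\right) + \frac{193 \frac{1}{-95}}{-732} = \frac{127514}{128305} + 193 \left(- \frac{1}{95}\right) \left(- \frac{1}{732}\right) = \frac{127514}{128305} - - \frac{193}{69540} = \frac{127514}{128305} + \frac{193}{69540} = \frac{355683457}{356893188}$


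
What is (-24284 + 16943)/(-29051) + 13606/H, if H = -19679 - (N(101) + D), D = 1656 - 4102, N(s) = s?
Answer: -134009506/251785017 ≈ -0.53224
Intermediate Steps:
D = -2446
H = -17334 (H = -19679 - (101 - 2446) = -19679 - 1*(-2345) = -19679 + 2345 = -17334)
(-24284 + 16943)/(-29051) + 13606/H = (-24284 + 16943)/(-29051) + 13606/(-17334) = -7341*(-1/29051) + 13606*(-1/17334) = 7341/29051 - 6803/8667 = -134009506/251785017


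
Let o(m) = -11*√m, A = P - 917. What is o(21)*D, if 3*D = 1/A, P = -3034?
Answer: 11*√21/11853 ≈ 0.0042528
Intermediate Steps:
A = -3951 (A = -3034 - 917 = -3951)
D = -1/11853 (D = (⅓)/(-3951) = (⅓)*(-1/3951) = -1/11853 ≈ -8.4367e-5)
o(21)*D = -11*√21*(-1/11853) = 11*√21/11853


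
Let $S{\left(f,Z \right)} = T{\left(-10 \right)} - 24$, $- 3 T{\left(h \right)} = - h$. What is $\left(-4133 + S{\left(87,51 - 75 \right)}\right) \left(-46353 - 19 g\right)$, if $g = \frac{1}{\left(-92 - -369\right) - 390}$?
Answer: $\frac{65373855470}{339} \approx 1.9284 \cdot 10^{8}$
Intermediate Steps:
$T{\left(h \right)} = \frac{h}{3}$ ($T{\left(h \right)} = - \frac{\left(-1\right) h}{3} = \frac{h}{3}$)
$g = - \frac{1}{113}$ ($g = \frac{1}{\left(-92 + 369\right) - 390} = \frac{1}{277 - 390} = \frac{1}{-113} = - \frac{1}{113} \approx -0.0088496$)
$S{\left(f,Z \right)} = - \frac{82}{3}$ ($S{\left(f,Z \right)} = \frac{1}{3} \left(-10\right) - 24 = - \frac{10}{3} - 24 = - \frac{82}{3}$)
$\left(-4133 + S{\left(87,51 - 75 \right)}\right) \left(-46353 - 19 g\right) = \left(-4133 - \frac{82}{3}\right) \left(-46353 - - \frac{19}{113}\right) = - \frac{12481 \left(-46353 + \frac{19}{113}\right)}{3} = \left(- \frac{12481}{3}\right) \left(- \frac{5237870}{113}\right) = \frac{65373855470}{339}$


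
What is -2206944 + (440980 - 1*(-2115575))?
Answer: 349611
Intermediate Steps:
-2206944 + (440980 - 1*(-2115575)) = -2206944 + (440980 + 2115575) = -2206944 + 2556555 = 349611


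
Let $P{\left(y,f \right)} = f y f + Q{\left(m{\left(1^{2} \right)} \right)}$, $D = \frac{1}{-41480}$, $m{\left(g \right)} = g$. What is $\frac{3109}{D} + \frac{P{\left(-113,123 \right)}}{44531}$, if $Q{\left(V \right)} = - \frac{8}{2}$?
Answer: $- \frac{5742778250501}{44531} \approx -1.2896 \cdot 10^{8}$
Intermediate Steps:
$Q{\left(V \right)} = -4$ ($Q{\left(V \right)} = \left(-8\right) \frac{1}{2} = -4$)
$D = - \frac{1}{41480} \approx -2.4108 \cdot 10^{-5}$
$P{\left(y,f \right)} = -4 + y f^{2}$ ($P{\left(y,f \right)} = f y f - 4 = y f^{2} - 4 = -4 + y f^{2}$)
$\frac{3109}{D} + \frac{P{\left(-113,123 \right)}}{44531} = \frac{3109}{- \frac{1}{41480}} + \frac{-4 - 113 \cdot 123^{2}}{44531} = 3109 \left(-41480\right) + \left(-4 - 1709577\right) \frac{1}{44531} = -128961320 + \left(-4 - 1709577\right) \frac{1}{44531} = -128961320 - \frac{1709581}{44531} = - \frac{5742778250501}{44531}$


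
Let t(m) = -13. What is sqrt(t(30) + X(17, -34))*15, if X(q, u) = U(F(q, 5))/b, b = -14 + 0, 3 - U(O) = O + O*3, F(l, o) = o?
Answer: 15*I*sqrt(2310)/14 ≈ 51.495*I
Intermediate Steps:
U(O) = 3 - 4*O (U(O) = 3 - (O + O*3) = 3 - (O + 3*O) = 3 - 4*O)
b = -14
X(q, u) = 17/14 (X(q, u) = (3 - 4*5)/(-14) = (3 - 20)*(-1/14) = -17*(-1/14) = 17/14)
sqrt(t(30) + X(17, -34))*15 = sqrt(-13 + 17/14)*15 = sqrt(-165/14)*15 = (I*sqrt(2310)/14)*15 = 15*I*sqrt(2310)/14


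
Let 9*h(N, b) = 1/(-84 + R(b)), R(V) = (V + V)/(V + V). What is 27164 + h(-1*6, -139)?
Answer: 20291507/747 ≈ 27164.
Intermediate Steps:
R(V) = 1 (R(V) = (2*V)/((2*V)) = (2*V)*(1/(2*V)) = 1)
h(N, b) = -1/747 (h(N, b) = 1/(9*(-84 + 1)) = (⅑)/(-83) = (⅑)*(-1/83) = -1/747)
27164 + h(-1*6, -139) = 27164 - 1/747 = 20291507/747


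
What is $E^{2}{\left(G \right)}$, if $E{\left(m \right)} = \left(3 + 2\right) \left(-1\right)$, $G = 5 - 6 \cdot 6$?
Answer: $25$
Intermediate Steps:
$G = -31$ ($G = 5 - 36 = -31$)
$E{\left(m \right)} = -5$ ($E{\left(m \right)} = 5 \left(-1\right) = -5$)
$E^{2}{\left(G \right)} = \left(-5\right)^{2} = 25$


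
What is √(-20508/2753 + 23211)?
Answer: 25*√281375871/2753 ≈ 152.33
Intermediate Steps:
√(-20508/2753 + 23211) = √(63879375/2753) = 25*√281375871/2753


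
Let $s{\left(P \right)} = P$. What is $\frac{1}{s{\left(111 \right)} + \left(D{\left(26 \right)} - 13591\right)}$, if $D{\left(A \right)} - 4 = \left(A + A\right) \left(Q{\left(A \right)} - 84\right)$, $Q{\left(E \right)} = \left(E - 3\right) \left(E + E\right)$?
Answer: $\frac{1}{44348} \approx 2.2549 \cdot 10^{-5}$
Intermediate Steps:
$Q{\left(E \right)} = 2 E \left(-3 + E\right)$ ($Q{\left(E \right)} = \left(-3 + E\right) 2 E = 2 E \left(-3 + E\right)$)
$D{\left(A \right)} = 4 + 2 A \left(-84 + 2 A \left(-3 + A\right)\right)$ ($D{\left(A \right)} = 4 + \left(A + A\right) \left(2 A \left(-3 + A\right) - 84\right) = 4 + 2 A \left(-84 + 2 A \left(-3 + A\right)\right)$)
$\frac{1}{s{\left(111 \right)} + \left(D{\left(26 \right)} - 13591\right)} = \frac{1}{111 - \left(17955 - 4 \cdot 26^{2} \left(-3 + 26\right)\right)} = \frac{1}{111 + \left(\left(4 - 4368 + 4 \cdot 676 \cdot 23\right) - 13591\right)} = \frac{1}{111 + \left(\left(4 - 4368 + 62192\right) - 13591\right)} = \frac{1}{111 + \left(57828 - 13591\right)} = \frac{1}{111 + 44237} = \frac{1}{44348}$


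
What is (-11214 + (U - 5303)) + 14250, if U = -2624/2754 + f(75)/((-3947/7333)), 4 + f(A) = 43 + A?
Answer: -13477486211/5435019 ≈ -2479.8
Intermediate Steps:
f(A) = 39 + A (f(A) = -4 + (43 + A) = 39 + A)
U = -1156298138/5435019 (U = -2624/2754 + (39 + 75)/((-3947/7333)) = -2624*1/2754 + 114/((-3947*1/7333)) = -1312/1377 + 114/(-3947/7333) = -1312/1377 + 114*(-7333/3947) = -1312/1377 - 835962/3947 = -1156298138/5435019 ≈ -212.75)
(-11214 + (U - 5303)) + 14250 = (-11214 + (-1156298138/5435019 - 5303)) + 14250 = (-11214 - 29978203895/5435019) + 14250 = -90926506961/5435019 + 14250 = -13477486211/5435019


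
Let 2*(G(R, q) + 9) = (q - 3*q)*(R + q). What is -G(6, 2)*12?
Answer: 300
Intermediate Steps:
G(R, q) = -9 - q*(R + q) (G(R, q) = -9 + ((q - 3*q)*(R + q))/2 = -9 + ((-2*q)*(R + q))/2 = -9 + (-2*q*(R + q))/2 = -9 - q*(R + q))
-G(6, 2)*12 = -(-9 - 1*2² - 1*6*2)*12 = -(-9 - 1*4 - 12)*12 = -(-9 - 4 - 12)*12 = -1*(-25)*12 = 25*12 = 300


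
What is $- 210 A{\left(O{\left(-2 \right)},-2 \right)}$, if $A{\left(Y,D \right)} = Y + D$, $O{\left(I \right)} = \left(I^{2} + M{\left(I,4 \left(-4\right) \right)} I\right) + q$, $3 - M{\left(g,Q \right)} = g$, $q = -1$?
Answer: $1890$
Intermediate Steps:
$M{\left(g,Q \right)} = 3 - g$
$O{\left(I \right)} = -1 + I^{2} + I \left(3 - I\right)$ ($O{\left(I \right)} = \left(I^{2} + \left(3 - I\right) I\right) - 1 = \left(I^{2} + I \left(3 - I\right)\right) - 1 = -1 + I^{2} + I \left(3 - I\right)$)
$A{\left(Y,D \right)} = D + Y$
$- 210 A{\left(O{\left(-2 \right)},-2 \right)} = - 210 \left(-2 + \left(-1 + 3 \left(-2\right)\right)\right) = - 210 \left(-2 - 7\right) = \left(-210\right) \left(-9\right) = 1890$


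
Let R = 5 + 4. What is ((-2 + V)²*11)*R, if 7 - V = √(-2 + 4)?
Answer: 2673 - 990*√2 ≈ 1272.9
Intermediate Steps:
R = 9
V = 7 - √2 (V = 7 - √(-2 + 4) = 7 - √2 ≈ 5.5858)
((-2 + V)²*11)*R = ((-2 + (7 - √2))²*11)*9 = ((5 - √2)²*11)*9 = (11*(5 - √2)²)*9 = 99*(5 - √2)²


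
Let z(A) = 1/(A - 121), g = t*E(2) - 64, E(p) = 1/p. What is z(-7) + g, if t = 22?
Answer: -6785/128 ≈ -53.008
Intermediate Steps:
E(p) = 1/p
g = -53 (g = 22/2 - 64 = 22*(1/2) - 64 = 11 - 64 = -53)
z(A) = 1/(-121 + A)
z(-7) + g = 1/(-121 - 7) - 53 = 1/(-128) - 53 = -1/128 - 53 = -6785/128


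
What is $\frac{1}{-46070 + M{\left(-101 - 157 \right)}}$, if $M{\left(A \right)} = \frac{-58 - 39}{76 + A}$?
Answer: $- \frac{182}{8384643} \approx -2.1706 \cdot 10^{-5}$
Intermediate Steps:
$M{\left(A \right)} = - \frac{97}{76 + A}$
$\frac{1}{-46070 + M{\left(-101 - 157 \right)}} = \frac{1}{-46070 - \frac{97}{76 - 258}} = \frac{1}{-46070 - \frac{97}{-182}} = \frac{1}{-46070 - - \frac{97}{182}} = \frac{1}{-46070 + \frac{97}{182}} = \frac{1}{- \frac{8384643}{182}} = - \frac{182}{8384643}$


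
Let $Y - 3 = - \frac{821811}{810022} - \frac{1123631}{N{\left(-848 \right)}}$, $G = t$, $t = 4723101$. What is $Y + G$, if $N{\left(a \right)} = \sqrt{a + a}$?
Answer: $\frac{3825817326477}{810022} + \frac{1123631 i \sqrt{106}}{424} \approx 4.7231 \cdot 10^{6} + 27284.0 i$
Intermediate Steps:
$G = 4723101$
$N{\left(a \right)} = \sqrt{2} \sqrt{a}$ ($N{\left(a \right)} = \sqrt{2 a} = \sqrt{2} \sqrt{a}$)
$Y = \frac{1608255}{810022} + \frac{1123631 i \sqrt{106}}{424}$ ($Y = 3 - \left(\frac{821811}{810022} + 1123631 \left(- \frac{i \sqrt{106}}{424}\right)\right) = 3 - \left(\frac{821811}{810022} - \frac{1123631 i \sqrt{106}}{424}\right) = \frac{1608255}{810022} + \frac{1123631 i \sqrt{106}}{424} \approx 1.9854 + 27284.0 i$)
$Y + G = \left(\frac{1608255}{810022} + \frac{1123631 i \sqrt{106}}{424}\right) + 4723101 = \frac{3825817326477}{810022} + \frac{1123631 i \sqrt{106}}{424}$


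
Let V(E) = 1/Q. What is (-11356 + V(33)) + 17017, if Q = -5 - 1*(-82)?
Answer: 435898/77 ≈ 5661.0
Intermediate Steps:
Q = 77 (Q = -5 + 82 = 77)
V(E) = 1/77
(-11356 + V(33)) + 17017 = (-11356 + 1/77) + 17017 = -874411/77 + 17017 = 435898/77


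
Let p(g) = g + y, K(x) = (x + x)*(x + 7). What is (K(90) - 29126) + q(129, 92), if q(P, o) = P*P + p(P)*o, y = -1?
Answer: 16751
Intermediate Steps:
K(x) = 2*x*(7 + x) (K(x) = (2*x)*(7 + x) = 2*x*(7 + x))
p(g) = -1 + g (p(g) = g - 1 = -1 + g)
q(P, o) = P**2 + o*(-1 + P) (q(P, o) = P*P + (-1 + P)*o = P**2 + o*(-1 + P))
(K(90) - 29126) + q(129, 92) = (2*90*(7 + 90) - 29126) + (129**2 + 92*(-1 + 129)) = (2*90*97 - 29126) + (16641 + 92*128) = (17460 - 29126) + (16641 + 11776) = -11666 + 28417 = 16751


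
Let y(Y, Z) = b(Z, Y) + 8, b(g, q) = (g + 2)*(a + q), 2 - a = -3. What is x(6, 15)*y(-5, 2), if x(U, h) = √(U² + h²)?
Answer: 24*√29 ≈ 129.24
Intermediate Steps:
a = 5 (a = 2 - 1*(-3) = 2 + 3 = 5)
b(g, q) = (2 + g)*(5 + q) (b(g, q) = (g + 2)*(5 + q) = (2 + g)*(5 + q))
y(Y, Z) = 18 + 2*Y + 5*Z + Y*Z (y(Y, Z) = (10 + 2*Y + 5*Z + Z*Y) + 8 = (10 + 2*Y + 5*Z + Y*Z) + 8 = 18 + 2*Y + 5*Z + Y*Z)
x(6, 15)*y(-5, 2) = √(6² + 15²)*(18 + 2*(-5) + 5*2 - 5*2) = √(36 + 225)*(18 - 10 + 10 - 10) = √261*8 = (3*√29)*8 = 24*√29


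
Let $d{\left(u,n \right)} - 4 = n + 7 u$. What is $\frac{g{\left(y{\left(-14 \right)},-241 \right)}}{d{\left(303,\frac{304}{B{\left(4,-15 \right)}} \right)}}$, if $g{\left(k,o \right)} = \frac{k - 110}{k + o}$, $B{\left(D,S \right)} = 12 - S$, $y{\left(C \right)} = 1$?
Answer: $\frac{981}{4614320} \approx 0.0002126$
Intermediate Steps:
$g{\left(k,o \right)} = \frac{-110 + k}{k + o}$
$d{\left(u,n \right)} = 4 + n + 7 u$ ($d{\left(u,n \right)} = 4 + \left(n + 7 u\right) = 4 + n + 7 u$)
$\frac{g{\left(y{\left(-14 \right)},-241 \right)}}{d{\left(303,\frac{304}{B{\left(4,-15 \right)}} \right)}} = \frac{\frac{1}{1 - 241} \left(-110 + 1\right)}{4 + \frac{304}{12 - -15} + 7 \cdot 303} = \frac{\frac{1}{-240} \left(-109\right)}{4 + \frac{304}{12 + 15} + 2121} = \frac{\left(- \frac{1}{240}\right) \left(-109\right)}{4 + \frac{304}{27} + 2121} = \frac{109}{240 \left(4 + 304 \cdot \frac{1}{27} + 2121\right)} = \frac{109}{240 \left(4 + \frac{304}{27} + 2121\right)} = \frac{109}{240 \cdot \frac{57679}{27}} = \frac{109}{240} \cdot \frac{27}{57679} = \frac{981}{4614320}$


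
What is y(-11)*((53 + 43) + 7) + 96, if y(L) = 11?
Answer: 1229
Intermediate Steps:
y(-11)*((53 + 43) + 7) + 96 = 11*((53 + 43) + 7) + 96 = 11*(96 + 7) + 96 = 11*103 + 96 = 1133 + 96 = 1229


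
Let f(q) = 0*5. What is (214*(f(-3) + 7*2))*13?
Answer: 38948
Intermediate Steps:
f(q) = 0
(214*(f(-3) + 7*2))*13 = (214*(0 + 7*2))*13 = (214*(0 + 14))*13 = (214*14)*13 = 2996*13 = 38948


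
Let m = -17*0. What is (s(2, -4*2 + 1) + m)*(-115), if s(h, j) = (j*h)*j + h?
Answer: -11500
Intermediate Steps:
s(h, j) = h + h*j² (s(h, j) = (h*j)*j + h = h*j² + h = h + h*j²)
m = 0
(s(2, -4*2 + 1) + m)*(-115) = (2*(1 + (-4*2 + 1)²) + 0)*(-115) = (2*(1 + (-8 + 1)²) + 0)*(-115) = (2*(1 + (-7)²) + 0)*(-115) = (2*(1 + 49) + 0)*(-115) = (2*50 + 0)*(-115) = (100 + 0)*(-115) = 100*(-115) = -11500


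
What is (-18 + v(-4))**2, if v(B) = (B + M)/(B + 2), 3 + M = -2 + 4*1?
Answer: 961/4 ≈ 240.25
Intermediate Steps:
M = -1 (M = -3 + (-2 + 4*1) = -3 + (-2 + 4) = -3 + 2 = -1)
v(B) = (-1 + B)/(2 + B) (v(B) = (B - 1)/(B + 2) = (-1 + B)/(2 + B))
(-18 + v(-4))**2 = (-18 + (-1 - 4)/(2 - 4))**2 = (-18 - 5/(-2))**2 = (-18 - 1/2*(-5))**2 = (-18 + 5/2)**2 = (-31/2)**2 = 961/4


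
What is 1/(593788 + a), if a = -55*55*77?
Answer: 1/360863 ≈ 2.7711e-6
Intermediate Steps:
a = -232925 (a = -3025*77 = -232925)
1/(593788 + a) = 1/(593788 - 232925) = 1/360863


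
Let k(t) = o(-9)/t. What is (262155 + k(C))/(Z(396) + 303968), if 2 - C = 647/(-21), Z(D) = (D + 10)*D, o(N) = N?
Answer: 90312303/160104308 ≈ 0.56408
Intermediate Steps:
Z(D) = D*(10 + D) (Z(D) = (10 + D)*D = D*(10 + D))
C = 689/21 (C = 2 - 647/(-21) = 2 - 647*(-1)/21 = 2 - 1*(-647/21) = 2 + 647/21 = 689/21 ≈ 32.810)
k(t) = -9/t
(262155 + k(C))/(Z(396) + 303968) = (262155 - 9/689/21)/(396*(10 + 396) + 303968) = (262155 - 9*21/689)/(396*406 + 303968) = (262155 - 189/689)/(160776 + 303968) = (180624606/689)/464744 = (180624606/689)*(1/464744) = 90312303/160104308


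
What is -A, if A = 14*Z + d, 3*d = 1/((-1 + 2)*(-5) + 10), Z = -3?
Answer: 629/15 ≈ 41.933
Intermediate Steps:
d = 1/15 (d = 1/(3*((-1 + 2)*(-5) + 10)) = 1/(3*(1*(-5) + 10)) = 1/(3*(-5 + 10)) = (1/3)/5 = (1/3)*(1/5) = 1/15 ≈ 0.066667)
A = -629/15 (A = 14*(-3) + 1/15 = -42 + 1/15 = -629/15 ≈ -41.933)
-A = -1*(-629/15) = 629/15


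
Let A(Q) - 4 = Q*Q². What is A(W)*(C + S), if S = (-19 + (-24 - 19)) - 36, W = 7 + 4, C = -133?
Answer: -308385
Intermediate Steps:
W = 11
A(Q) = 4 + Q³ (A(Q) = 4 + Q*Q² = 4 + Q³)
S = -98 (S = (-19 - 43) - 36 = -62 - 36 = -98)
A(W)*(C + S) = (4 + 11³)*(-133 - 98) = (4 + 1331)*(-231) = 1335*(-231) = -308385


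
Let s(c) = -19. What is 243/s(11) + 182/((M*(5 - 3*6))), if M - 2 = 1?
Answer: -995/57 ≈ -17.456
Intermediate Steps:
M = 3 (M = 2 + 1 = 3)
243/s(11) + 182/((M*(5 - 3*6))) = 243/(-19) + 182/((3*(5 - 3*6))) = 243*(-1/19) + 182/((3*(5 - 18))) = -243/19 + 182/((3*(-13))) = -243/19 + 182/(-39) = -243/19 + 182*(-1/39) = -243/19 - 14/3 = -995/57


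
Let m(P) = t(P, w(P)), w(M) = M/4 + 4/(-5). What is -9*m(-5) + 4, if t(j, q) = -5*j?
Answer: -221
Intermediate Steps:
w(M) = -⅘ + M/4 (w(M) = M*(¼) + 4*(-⅕) = M/4 - ⅘ = -⅘ + M/4)
m(P) = -5*P
-9*m(-5) + 4 = -(-45)*(-5) + 4 = -9*25 + 4 = -225 + 4 = -221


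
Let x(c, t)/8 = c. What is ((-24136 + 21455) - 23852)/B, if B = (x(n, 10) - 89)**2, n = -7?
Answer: -26533/21025 ≈ -1.2620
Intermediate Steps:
x(c, t) = 8*c
B = 21025 (B = (8*(-7) - 89)**2 = (-56 - 89)**2 = (-145)**2 = 21025)
((-24136 + 21455) - 23852)/B = ((-24136 + 21455) - 23852)/21025 = (-2681 - 23852)*(1/21025) = -26533*1/21025 = -26533/21025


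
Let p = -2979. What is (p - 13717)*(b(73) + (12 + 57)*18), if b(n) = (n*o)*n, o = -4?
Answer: 335155504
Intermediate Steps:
b(n) = -4*n² (b(n) = (n*(-4))*n = (-4*n)*n = -4*n²)
(p - 13717)*(b(73) + (12 + 57)*18) = (-2979 - 13717)*(-4*73² + (12 + 57)*18) = -16696*(-4*5329 + 69*18) = -16696*(-21316 + 1242) = -16696*(-20074) = 335155504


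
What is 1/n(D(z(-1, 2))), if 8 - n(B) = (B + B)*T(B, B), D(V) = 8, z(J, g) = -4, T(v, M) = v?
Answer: -1/120 ≈ -0.0083333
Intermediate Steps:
n(B) = 8 - 2*B**2 (n(B) = 8 - (B + B)*B = 8 - 2*B*B = 8 - 2*B**2)
1/n(D(z(-1, 2))) = 1/(8 - 2*8**2) = 1/(8 - 2*64) = 1/(8 - 128) = 1/(-120) = -1/120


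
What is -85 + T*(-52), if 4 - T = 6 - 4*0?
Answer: 19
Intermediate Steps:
T = -2 (T = 4 - (6 - 4*0) = 4 - (6 + 0) = 4 - 1*6 = 4 - 6 = -2)
-85 + T*(-52) = -85 - 2*(-52) = -85 + 104 = 19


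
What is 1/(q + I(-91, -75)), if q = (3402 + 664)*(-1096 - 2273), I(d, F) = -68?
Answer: -1/13698422 ≈ -7.3001e-8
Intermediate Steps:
q = -13698354 (q = 4066*(-3369) = -13698354)
1/(q + I(-91, -75)) = 1/(-13698354 - 68) = 1/(-13698422) = -1/13698422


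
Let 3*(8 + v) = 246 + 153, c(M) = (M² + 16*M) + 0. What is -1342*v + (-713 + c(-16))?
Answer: -168463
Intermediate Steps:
c(M) = M² + 16*M
v = 125 (v = -8 + (246 + 153)/3 = -8 + (⅓)*399 = -8 + 133 = 125)
-1342*v + (-713 + c(-16)) = -1342*125 + (-713 - 16*(16 - 16)) = -167750 + (-713 - 16*0) = -167750 + (-713 + 0) = -167750 - 713 = -168463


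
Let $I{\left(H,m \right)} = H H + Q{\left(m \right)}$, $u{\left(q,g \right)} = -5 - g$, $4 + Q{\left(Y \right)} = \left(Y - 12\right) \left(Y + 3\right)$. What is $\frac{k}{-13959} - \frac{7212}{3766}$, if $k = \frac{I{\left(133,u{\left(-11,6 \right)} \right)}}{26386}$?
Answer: $- \frac{7953313813}{4152997926} \approx -1.9151$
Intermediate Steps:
$Q{\left(Y \right)} = -4 + \left(-12 + Y\right) \left(3 + Y\right)$ ($Q{\left(Y \right)} = -4 + \left(Y - 12\right) \left(Y + 3\right) = -4 + \left(-12 + Y\right) \left(3 + Y\right)$)
$I{\left(H,m \right)} = -40 + H^{2} + m^{2} - 9 m$ ($I{\left(H,m \right)} = H H - \left(40 - m^{2} + 9 m\right) = H^{2} - \left(40 - m^{2} + 9 m\right) = -40 + H^{2} + m^{2} - 9 m$)
$k = \frac{107}{158}$ ($k = \frac{-40 + 133^{2} + \left(-5 - 6\right)^{2} - 9 \left(-5 - 6\right)}{26386} = \left(-40 + 17689 + \left(-5 - 6\right)^{2} - 9 \left(-5 - 6\right)\right) \frac{1}{26386} = \left(-40 + 17689 + \left(-11\right)^{2} - -99\right) \frac{1}{26386} = \left(-40 + 17689 + 121 + 99\right) \frac{1}{26386} = 17869 \cdot \frac{1}{26386} = \frac{107}{158} \approx 0.67722$)
$\frac{k}{-13959} - \frac{7212}{3766} = \frac{107}{158 \left(-13959\right)} - \frac{7212}{3766} = \frac{107}{158} \left(- \frac{1}{13959}\right) - \frac{3606}{1883} = - \frac{107}{2205522} - \frac{3606}{1883} = - \frac{7953313813}{4152997926}$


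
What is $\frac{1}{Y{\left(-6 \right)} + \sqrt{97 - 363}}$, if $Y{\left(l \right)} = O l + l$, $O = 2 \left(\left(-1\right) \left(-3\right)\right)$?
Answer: $- \frac{3}{145} - \frac{i \sqrt{266}}{2030} \approx -0.02069 - 0.0080342 i$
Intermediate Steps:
$O = 6$ ($O = 2 \cdot 3 = 6$)
$Y{\left(l \right)} = 7 l$ ($Y{\left(l \right)} = 6 l + l = 7 l$)
$\frac{1}{Y{\left(-6 \right)} + \sqrt{97 - 363}} = \frac{1}{7 \left(-6\right) + \sqrt{97 - 363}} = \frac{1}{-42 + \sqrt{-266}} = \frac{1}{-42 + i \sqrt{266}}$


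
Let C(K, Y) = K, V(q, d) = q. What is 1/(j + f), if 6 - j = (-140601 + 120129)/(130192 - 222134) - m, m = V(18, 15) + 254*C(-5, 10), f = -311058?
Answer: -45971/14356937420 ≈ -3.2020e-6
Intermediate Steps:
m = -1252 (m = 18 + 254*(-5) = 18 - 1270 = -1252)
j = -57290102/45971 (j = 6 - ((-140601 + 120129)/(130192 - 222134) - 1*(-1252)) = 6 - (-20472/(-91942) + 1252) = 6 - (-20472*(-1/91942) + 1252) = 6 - (10236/45971 + 1252) = 6 - 1*57565928/45971 = 6 - 57565928/45971 = -57290102/45971 ≈ -1246.2)
1/(j + f) = 1/(-57290102/45971 - 311058) = 1/(-14356937420/45971) = -45971/14356937420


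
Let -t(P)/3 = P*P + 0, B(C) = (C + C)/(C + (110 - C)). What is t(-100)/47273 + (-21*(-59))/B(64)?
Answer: 3219498585/3025472 ≈ 1064.1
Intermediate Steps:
B(C) = C/55 (B(C) = (2*C)/110 = (2*C)*(1/110) = C/55)
t(P) = -3*P**2 (t(P) = -3*(P*P + 0) = -3*(P**2 + 0) = -3*P**2)
t(-100)/47273 + (-21*(-59))/B(64) = -3*(-100)**2/47273 + (-21*(-59))/(((1/55)*64)) = -3*10000*(1/47273) + 1239/(64/55) = -30000*1/47273 + 1239*(55/64) = -30000/47273 + 68145/64 = 3219498585/3025472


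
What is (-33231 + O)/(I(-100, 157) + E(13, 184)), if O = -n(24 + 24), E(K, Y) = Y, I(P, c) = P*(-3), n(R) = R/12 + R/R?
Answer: -8309/121 ≈ -68.669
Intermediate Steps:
n(R) = 1 + R/12 (n(R) = R*(1/12) + 1 = R/12 + 1 = 1 + R/12)
I(P, c) = -3*P
O = -5 (O = -(1 + (24 + 24)/12) = -(1 + (1/12)*48) = -(1 + 4) = -1*5 = -5)
(-33231 + O)/(I(-100, 157) + E(13, 184)) = (-33231 - 5)/(-3*(-100) + 184) = -33236/(300 + 184) = -33236/484 = -33236*1/484 = -8309/121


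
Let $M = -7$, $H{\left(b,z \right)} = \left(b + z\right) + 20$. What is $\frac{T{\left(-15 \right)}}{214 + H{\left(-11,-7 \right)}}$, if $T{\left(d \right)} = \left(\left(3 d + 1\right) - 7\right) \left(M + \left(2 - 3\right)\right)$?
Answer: $\frac{17}{9} \approx 1.8889$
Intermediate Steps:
$H{\left(b,z \right)} = 20 + b + z$
$T{\left(d \right)} = 48 - 24 d$ ($T{\left(d \right)} = \left(\left(3 d + 1\right) - 7\right) \left(-7 + \left(2 - 3\right)\right) = \left(\left(1 + 3 d\right) - 7\right) \left(-7 - 1\right) = \left(-6 + 3 d\right) \left(-8\right) = 48 - 24 d$)
$\frac{T{\left(-15 \right)}}{214 + H{\left(-11,-7 \right)}} = \frac{48 - -360}{214 - -2} = \frac{48 + 360}{214 + 2} = \frac{408}{216} = 408 \cdot \frac{1}{216} = \frac{17}{9}$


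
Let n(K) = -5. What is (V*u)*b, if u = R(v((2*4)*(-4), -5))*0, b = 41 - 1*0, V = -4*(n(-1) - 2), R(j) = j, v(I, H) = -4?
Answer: 0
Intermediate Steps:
V = 28 (V = -4*(-5 - 2) = -4*(-7) = 28)
b = 41 (b = 41 + 0 = 41)
u = 0 (u = -4*0 = 0)
(V*u)*b = (28*0)*41 = 0*41 = 0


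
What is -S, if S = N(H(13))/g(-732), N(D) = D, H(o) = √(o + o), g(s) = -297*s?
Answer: -√26/217404 ≈ -2.3454e-5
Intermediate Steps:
H(o) = √2*√o (H(o) = √(2*o) = √2*√o)
S = √26/217404 (S = (√2*√13)/((-297*(-732))) = √26/217404 ≈ 2.3454e-5)
-S = -√26/217404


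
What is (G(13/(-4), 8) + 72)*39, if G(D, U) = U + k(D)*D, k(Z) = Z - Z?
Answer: 3120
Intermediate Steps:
k(Z) = 0
G(D, U) = U (G(D, U) = U + 0*D = U + 0 = U)
(G(13/(-4), 8) + 72)*39 = (8 + 72)*39 = 80*39 = 3120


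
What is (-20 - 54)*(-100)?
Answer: 7400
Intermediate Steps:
(-20 - 54)*(-100) = -74*(-100) = 7400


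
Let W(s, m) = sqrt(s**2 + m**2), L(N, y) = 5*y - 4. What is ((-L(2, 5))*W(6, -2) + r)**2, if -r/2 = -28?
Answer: 20776 - 4704*sqrt(10) ≈ 5900.6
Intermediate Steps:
r = 56 (r = -2*(-28) = 56)
L(N, y) = -4 + 5*y
W(s, m) = sqrt(m**2 + s**2)
((-L(2, 5))*W(6, -2) + r)**2 = ((-(-4 + 5*5))*sqrt((-2)**2 + 6**2) + 56)**2 = ((-(-4 + 25))*sqrt(4 + 36) + 56)**2 = ((-1*21)*sqrt(40) + 56)**2 = (-42*sqrt(10) + 56)**2 = (56 - 42*sqrt(10))**2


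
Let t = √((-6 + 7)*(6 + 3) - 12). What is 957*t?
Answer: 957*I*√3 ≈ 1657.6*I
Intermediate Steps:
t = I*√3 (t = √(1*9 - 12) = √(9 - 12) = √(-3) = I*√3 ≈ 1.732*I)
957*t = 957*(I*√3) = 957*I*√3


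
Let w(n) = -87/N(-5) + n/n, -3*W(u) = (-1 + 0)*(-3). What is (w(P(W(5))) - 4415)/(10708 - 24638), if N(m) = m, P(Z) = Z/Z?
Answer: 21983/69650 ≈ 0.31562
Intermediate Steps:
W(u) = -1 (W(u) = -(-1 + 0)*(-3)/3 = -(-1)*(-3)/3 = -⅓*3 = -1)
P(Z) = 1
w(n) = 92/5 (w(n) = -87/(-5) + n/n = -87*(-⅕) + 1 = 87/5 + 1 = 92/5)
(w(P(W(5))) - 4415)/(10708 - 24638) = (92/5 - 4415)/(10708 - 24638) = -21983/5/(-13930) = -21983/5*(-1/13930) = 21983/69650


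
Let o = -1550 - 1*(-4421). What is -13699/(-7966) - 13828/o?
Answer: -10117717/3267198 ≈ -3.0968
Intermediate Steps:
o = 2871 (o = -1550 + 4421 = 2871)
-13699/(-7966) - 13828/o = -13699/(-7966) - 13828/2871 = -13699*(-1/7966) - 13828*1/2871 = 1957/1138 - 13828/2871 = -10117717/3267198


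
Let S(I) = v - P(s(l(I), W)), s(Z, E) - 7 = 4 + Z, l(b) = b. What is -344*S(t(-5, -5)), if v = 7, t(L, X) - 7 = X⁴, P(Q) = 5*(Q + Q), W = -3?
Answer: 2209512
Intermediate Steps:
s(Z, E) = 11 + Z (s(Z, E) = 7 + (4 + Z) = 11 + Z)
P(Q) = 10*Q (P(Q) = 5*(2*Q) = 10*Q)
t(L, X) = 7 + X⁴
S(I) = -103 - 10*I (S(I) = 7 - 10*(11 + I) = 7 - (110 + 10*I) = 7 + (-110 - 10*I) = -103 - 10*I)
-344*S(t(-5, -5)) = -344*(-103 - 10*(7 + (-5)⁴)) = -344*(-103 - 10*(7 + 625)) = -344*(-103 - 10*632) = -344*(-103 - 6320) = -344*(-6423) = 2209512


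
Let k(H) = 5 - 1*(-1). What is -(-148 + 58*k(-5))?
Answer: -200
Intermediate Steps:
k(H) = 6 (k(H) = 5 + 1 = 6)
-(-148 + 58*k(-5)) = -(-148 + 58*6) = -(-148 + 348) = -1*200 = -200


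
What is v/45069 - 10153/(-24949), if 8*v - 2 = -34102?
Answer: 702480889/2248852962 ≈ 0.31237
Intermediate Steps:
v = -8525/2 (v = 1/4 + (1/8)*(-34102) = 1/4 - 17051/4 = -8525/2 ≈ -4262.5)
v/45069 - 10153/(-24949) = -8525/2/45069 - 10153/(-24949) = -8525/2*1/45069 - 10153*(-1/24949) = -8525/90138 + 10153/24949 = 702480889/2248852962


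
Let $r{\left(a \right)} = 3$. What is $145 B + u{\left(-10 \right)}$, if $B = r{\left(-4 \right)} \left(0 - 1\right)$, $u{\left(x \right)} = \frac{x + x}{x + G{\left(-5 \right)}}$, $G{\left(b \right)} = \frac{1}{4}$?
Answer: $- \frac{16885}{39} \approx -432.95$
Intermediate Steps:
$G{\left(b \right)} = \frac{1}{4}$
$u{\left(x \right)} = \frac{2 x}{\frac{1}{4} + x}$ ($u{\left(x \right)} = \frac{x + x}{x + \frac{1}{4}} = \frac{2 x}{\frac{1}{4} + x}$)
$B = -3$ ($B = 3 \left(0 - 1\right) = 3 \left(-1\right) = -3$)
$145 B + u{\left(-10 \right)} = 145 \left(-3\right) + 8 \left(-10\right) \frac{1}{1 + 4 \left(-10\right)} = -435 + 8 \left(-10\right) \frac{1}{1 - 40} = -435 + 8 \left(-10\right) \frac{1}{-39} = -435 + 8 \left(-10\right) \left(- \frac{1}{39}\right) = -435 + \frac{80}{39} = - \frac{16885}{39}$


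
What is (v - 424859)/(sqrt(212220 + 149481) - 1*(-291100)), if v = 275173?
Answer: -43573594600/84738848299 + 449058*sqrt(40189)/84738848299 ≈ -0.51315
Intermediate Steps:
(v - 424859)/(sqrt(212220 + 149481) - 1*(-291100)) = (275173 - 424859)/(sqrt(212220 + 149481) - 1*(-291100)) = -149686/(sqrt(361701) + 291100) = -149686/(3*sqrt(40189) + 291100) = -149686/(291100 + 3*sqrt(40189))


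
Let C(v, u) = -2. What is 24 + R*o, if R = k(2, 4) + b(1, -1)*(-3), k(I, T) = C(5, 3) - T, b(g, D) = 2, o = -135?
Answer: 1644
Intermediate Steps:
k(I, T) = -2 - T
R = -12 (R = (-2 - 1*4) + 2*(-3) = (-2 - 4) - 6 = -6 - 6 = -12)
24 + R*o = 24 - 12*(-135) = 24 + 1620 = 1644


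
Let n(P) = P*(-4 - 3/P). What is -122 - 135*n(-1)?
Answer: -257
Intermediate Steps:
-122 - 135*n(-1) = -122 - 135*(-3 - 4*(-1)) = -122 - 135*(-3 + 4) = -122 - 135*1 = -122 - 135 = -257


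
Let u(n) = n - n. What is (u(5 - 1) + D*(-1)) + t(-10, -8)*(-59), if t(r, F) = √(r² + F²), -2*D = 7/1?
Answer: 7/2 - 118*√41 ≈ -752.07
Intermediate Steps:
D = -7/2 (D = -7/(2*1) = -7/2 ≈ -3.5000)
u(n) = 0
t(r, F) = √(F² + r²)
(u(5 - 1) + D*(-1)) + t(-10, -8)*(-59) = (0 - 7/2*(-1)) + √((-8)² + (-10)²)*(-59) = (0 + 7/2) + √(64 + 100)*(-59) = 7/2 + √164*(-59) = 7/2 + (2*√41)*(-59) = 7/2 - 118*√41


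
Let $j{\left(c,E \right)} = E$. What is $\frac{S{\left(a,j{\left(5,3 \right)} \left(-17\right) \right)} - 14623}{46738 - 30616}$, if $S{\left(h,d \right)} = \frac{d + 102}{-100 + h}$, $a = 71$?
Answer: $- \frac{212059}{233769} \approx -0.90713$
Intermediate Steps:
$S{\left(h,d \right)} = \frac{102 + d}{-100 + h}$
$\frac{S{\left(a,j{\left(5,3 \right)} \left(-17\right) \right)} - 14623}{46738 - 30616} = \frac{\frac{102 + 3 \left(-17\right)}{-100 + 71} - 14623}{46738 - 30616} = \frac{\frac{102 - 51}{-29} - 14623}{16122} = \left(\left(- \frac{1}{29}\right) 51 - 14623\right) \frac{1}{16122} = \left(- \frac{51}{29} - 14623\right) \frac{1}{16122} = \left(- \frac{424118}{29}\right) \frac{1}{16122} = - \frac{212059}{233769}$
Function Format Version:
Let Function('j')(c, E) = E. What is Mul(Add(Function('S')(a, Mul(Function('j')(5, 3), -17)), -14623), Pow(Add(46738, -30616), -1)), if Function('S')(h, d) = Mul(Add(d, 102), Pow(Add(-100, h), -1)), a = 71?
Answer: Rational(-212059, 233769) ≈ -0.90713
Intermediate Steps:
Function('S')(h, d) = Mul(Pow(Add(-100, h), -1), Add(102, d)) (Function('S')(h, d) = Mul(Add(102, d), Pow(Add(-100, h), -1)) = Mul(Pow(Add(-100, h), -1), Add(102, d)))
Mul(Add(Function('S')(a, Mul(Function('j')(5, 3), -17)), -14623), Pow(Add(46738, -30616), -1)) = Mul(Add(Mul(Pow(Add(-100, 71), -1), Add(102, Mul(3, -17))), -14623), Pow(Add(46738, -30616), -1)) = Mul(Add(Mul(Pow(-29, -1), Add(102, -51)), -14623), Pow(16122, -1)) = Mul(Add(Mul(Rational(-1, 29), 51), -14623), Rational(1, 16122)) = Mul(Add(Rational(-51, 29), -14623), Rational(1, 16122)) = Mul(Rational(-424118, 29), Rational(1, 16122)) = Rational(-212059, 233769)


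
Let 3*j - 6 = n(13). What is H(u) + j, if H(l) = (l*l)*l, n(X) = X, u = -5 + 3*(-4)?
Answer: -14720/3 ≈ -4906.7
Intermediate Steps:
u = -17 (u = -5 - 12 = -17)
j = 19/3 (j = 2 + (⅓)*13 = 2 + 13/3 = 19/3 ≈ 6.3333)
H(l) = l³ (H(l) = l²*l = l³)
H(u) + j = (-17)³ + 19/3 = -4913 + 19/3 = -14720/3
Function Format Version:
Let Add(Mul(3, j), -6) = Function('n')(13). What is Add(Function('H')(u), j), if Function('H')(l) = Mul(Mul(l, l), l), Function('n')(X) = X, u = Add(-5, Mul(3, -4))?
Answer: Rational(-14720, 3) ≈ -4906.7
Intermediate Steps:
u = -17 (u = Add(-5, -12) = -17)
j = Rational(19, 3) (j = Add(2, Mul(Rational(1, 3), 13)) = Add(2, Rational(13, 3)) = Rational(19, 3) ≈ 6.3333)
Function('H')(l) = Pow(l, 3) (Function('H')(l) = Mul(Pow(l, 2), l) = Pow(l, 3))
Add(Function('H')(u), j) = Add(Pow(-17, 3), Rational(19, 3)) = Add(-4913, Rational(19, 3)) = Rational(-14720, 3)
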